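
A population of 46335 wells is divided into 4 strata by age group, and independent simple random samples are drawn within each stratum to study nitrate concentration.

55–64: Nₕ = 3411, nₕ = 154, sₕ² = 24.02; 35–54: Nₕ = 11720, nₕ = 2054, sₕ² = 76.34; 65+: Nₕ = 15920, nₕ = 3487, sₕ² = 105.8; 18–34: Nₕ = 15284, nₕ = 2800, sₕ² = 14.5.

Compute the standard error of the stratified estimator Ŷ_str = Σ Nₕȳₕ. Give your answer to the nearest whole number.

Var(Ŷ_str) = Σₕ Nₕ²(1 − fₕ)sₕ²/nₕ.
55–64: 3411²·(1 − 154/3411)·24.02/154 = 1.7328133 × 10^6.
35–54: 11720²·(1 − 2054/11720)·76.34/2054 = 4.2104268 × 10^6.
65+: 15920²·(1 − 3487/15920)·105.8/3487 = 6.005549 × 10^6.
18–34: 15284²·(1 − 2800/15284)·14.5/2800 = 988099.68.
Sum = 1.2936889 × 10^7.
SE = √(1.2936889 × 10^7) = 3597.

3597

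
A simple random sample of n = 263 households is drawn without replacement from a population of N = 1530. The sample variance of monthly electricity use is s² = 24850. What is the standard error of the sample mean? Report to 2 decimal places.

Under SRS without replacement, Var(ȳ) = (1 − f)·s²/n with f = n/N = 263/1530 = 0.17189542.
Var(ȳ) = (1 − 0.17189542)·24850/263 = 0.82810458·94.486692 = 78.244862.
SE(ȳ) = √(78.244862) = 8.85.

8.85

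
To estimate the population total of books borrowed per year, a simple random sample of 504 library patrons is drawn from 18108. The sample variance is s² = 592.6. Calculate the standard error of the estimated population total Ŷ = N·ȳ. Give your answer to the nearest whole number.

19360

Var(Ŷ) = N²·Var(ȳ) = N²·(1 − n/N)·s²/n.
f = 504/18108 = 0.02783300; Var(ȳ) = 0.97216700·592.6/504 = 1.1430678.
Var(Ŷ) = 18108² · 1.1430678 = 3.7481155 × 10^8.
SE(Ŷ) = √(3.7481155 × 10^8) = 19360.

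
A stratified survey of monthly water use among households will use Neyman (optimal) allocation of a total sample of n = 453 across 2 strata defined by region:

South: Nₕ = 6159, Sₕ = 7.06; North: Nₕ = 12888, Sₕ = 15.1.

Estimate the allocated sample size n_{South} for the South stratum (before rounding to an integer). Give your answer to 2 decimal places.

Neyman allocation: nₕ = n·NₕSₕ / Σⱼ NⱼSⱼ.
Σ NⱼSⱼ = 6159·7.06 + 12888·15.1 = 238091.34.
n_{South} = 453·6159·7.06 / 238091.34 = 82.73.

82.73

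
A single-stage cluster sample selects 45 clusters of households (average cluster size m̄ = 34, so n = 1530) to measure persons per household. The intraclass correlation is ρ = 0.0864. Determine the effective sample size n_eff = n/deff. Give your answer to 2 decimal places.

397.28

deff = 1 + (34 − 1)·0.0864 = 1 + 2.8512 = 3.8512.
n_eff = 1530 / 3.8512 = 397.28.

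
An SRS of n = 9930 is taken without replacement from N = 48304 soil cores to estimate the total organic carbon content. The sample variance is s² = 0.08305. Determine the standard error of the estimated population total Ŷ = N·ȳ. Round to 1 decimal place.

Var(Ŷ) = N²·Var(ȳ) = N²·(1 − n/N)·s²/n.
f = 9930/48304 = 0.20557304; Var(ȳ) = 0.79442696·0.08305/9930 = 6.6442255 × 10^-6.
Var(Ŷ) = 48304² · (6.6442255 × 10^-6) = 15502.815.
SE(Ŷ) = √(15502.815) = 124.5.

124.5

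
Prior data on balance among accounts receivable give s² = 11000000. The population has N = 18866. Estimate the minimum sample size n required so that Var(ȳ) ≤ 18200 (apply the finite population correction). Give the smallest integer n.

586

Without fpc, n₀ = s²/D = 11000000/18200 = 604.3956.
With fpc, (1 − n/N)·s²/n ≤ D requires n ≥ n₀/(1 + n₀/N) = 604.3956/(1 + 604.3956/18866) = 585.6341.
Rounding up, n = 586.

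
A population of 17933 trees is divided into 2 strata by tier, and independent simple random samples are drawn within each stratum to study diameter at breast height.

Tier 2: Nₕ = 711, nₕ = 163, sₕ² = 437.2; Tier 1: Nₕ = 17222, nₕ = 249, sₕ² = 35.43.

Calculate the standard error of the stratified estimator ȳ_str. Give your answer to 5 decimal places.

0.36412

Var(ȳ_str) = Σₕ Wₕ²(1 − fₕ)sₕ²/nₕ with Wₕ = Nₕ/N, N = 17933.
Tier 2: Wₕ = 0.03964758; term = 0.03964758²·(1 − 0.22925457)·437.2/163 = 0.0032496517.
Tier 1: Wₕ = 0.96035242; term = 0.96035242²·(1 − 0.01445825)·35.43/249 = 0.12933263.
Sum = 0.13258228.
SE = √(0.13258228) = 0.36412.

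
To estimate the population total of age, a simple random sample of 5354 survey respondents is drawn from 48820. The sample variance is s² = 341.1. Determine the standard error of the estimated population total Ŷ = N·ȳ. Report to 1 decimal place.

11627.2

Var(Ŷ) = N²·Var(ȳ) = N²·(1 − n/N)·s²/n.
f = 5354/48820 = 0.10966817; Var(ȳ) = 0.89033183·341.1/5354 = 0.056722486.
Var(Ŷ) = 48820² · 0.056722486 = 1.3519194 × 10^8.
SE(Ŷ) = √(1.3519194 × 10^8) = 11627.2.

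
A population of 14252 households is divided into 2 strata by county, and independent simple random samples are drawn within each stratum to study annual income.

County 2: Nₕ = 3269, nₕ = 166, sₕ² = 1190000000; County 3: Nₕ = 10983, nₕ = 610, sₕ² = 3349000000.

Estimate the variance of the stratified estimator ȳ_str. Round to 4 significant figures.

Var(ȳ_str) = Σₕ Wₕ²(1 − fₕ)sₕ²/nₕ with Wₕ = Nₕ/N, N = 14252.
County 2: Wₕ = 0.22937132; term = 0.22937132²·(1 − 0.05078006)·1190000000/166 = 358000.75.
County 3: Wₕ = 0.77062868; term = 0.77062868²·(1 − 0.05554038)·3349000000/610 = 3.0793499 × 10^6.
Sum = 3.4373507 × 10^6.

3.437 × 10^6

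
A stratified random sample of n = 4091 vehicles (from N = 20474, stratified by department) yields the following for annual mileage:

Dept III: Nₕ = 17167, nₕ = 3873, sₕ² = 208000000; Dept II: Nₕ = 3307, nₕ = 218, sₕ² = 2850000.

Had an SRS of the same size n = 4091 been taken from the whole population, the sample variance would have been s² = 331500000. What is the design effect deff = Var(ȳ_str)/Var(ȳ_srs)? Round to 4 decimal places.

0.4559

Var(ȳ_str) = Σ Wₕ²(1−fₕ)sₕ²/nₕ with Wₕ = Nₕ/20474:
  Dept III: (17167/20474)²·(1−3873/17167)·208000000/3873 = 29238.866
  Dept II: (3307/20474)²·(1−218/3307)·2850000/218 = 318.59215
  → Var(ȳ_str) = 29557.458.
Var(ȳ_srs) = (1 − 4091/20474)·331500000/4091 = 64840.266.
deff = 29557.458 / 64840.266 = 0.4559.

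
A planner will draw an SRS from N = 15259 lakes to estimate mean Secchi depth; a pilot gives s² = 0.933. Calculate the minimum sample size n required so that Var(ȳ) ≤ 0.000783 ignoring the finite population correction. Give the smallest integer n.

Without fpc, n₀ = s²/D = 0.933/0.000783 = 1191.5709.
Rounding up, n = 1192.

1192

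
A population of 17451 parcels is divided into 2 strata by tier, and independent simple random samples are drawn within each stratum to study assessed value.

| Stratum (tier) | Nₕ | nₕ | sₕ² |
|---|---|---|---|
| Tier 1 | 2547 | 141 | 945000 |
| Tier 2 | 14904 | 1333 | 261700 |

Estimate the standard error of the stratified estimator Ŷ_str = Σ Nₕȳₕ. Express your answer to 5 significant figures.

284220

Var(Ŷ_str) = Σₕ Nₕ²(1 − fₕ)sₕ²/nₕ.
Tier 1: 2547²·(1 − 141/2547)·945000/141 = 4.1071188 × 10^10.
Tier 2: 14904²·(1 − 1333/14904)·261700/1333 = 3.9708937 × 10^10.
Sum = 8.0780125 × 10^10.
SE = √(8.0780125 × 10^10) = 284220.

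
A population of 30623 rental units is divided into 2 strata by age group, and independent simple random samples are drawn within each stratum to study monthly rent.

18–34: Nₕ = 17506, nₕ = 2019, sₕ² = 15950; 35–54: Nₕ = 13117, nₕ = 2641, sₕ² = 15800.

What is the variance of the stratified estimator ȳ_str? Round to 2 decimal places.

Var(ȳ_str) = Σₕ Wₕ²(1 − fₕ)sₕ²/nₕ with Wₕ = Nₕ/N, N = 30623.
18–34: Wₕ = 0.57166182; term = 0.57166182²·(1 − 0.11533189)·15950/2019 = 2.2839318.
35–54: Wₕ = 0.42833818; term = 0.42833818²·(1 − 0.20134177)·15800/2641 = 0.87664392.
Sum = 3.1605757.

3.16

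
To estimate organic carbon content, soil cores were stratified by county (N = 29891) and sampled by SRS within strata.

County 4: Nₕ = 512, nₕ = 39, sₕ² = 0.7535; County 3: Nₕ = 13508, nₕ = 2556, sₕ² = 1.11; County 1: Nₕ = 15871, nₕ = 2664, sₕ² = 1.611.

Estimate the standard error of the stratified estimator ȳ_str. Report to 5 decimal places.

Var(ȳ_str) = Σₕ Wₕ²(1 − fₕ)sₕ²/nₕ with Wₕ = Nₕ/N, N = 29891.
County 4: Wₕ = 0.01712890; term = 0.01712890²·(1 − 0.07617188)·0.7535/39 = 5.2368347 × 10^-6.
County 3: Wₕ = 0.45190860; term = 0.45190860²·(1 − 0.18922120)·1.11/2556 = 7.1906099 × 10^-5.
County 1: Wₕ = 0.53096250; term = 0.53096250²·(1 − 0.16785332)·1.611/2664 = 1.4186945 × 10^-4.
Sum = 2.1901238 × 10^-4.
SE = √(2.1901238 × 10^-4) = 0.01480.

0.01480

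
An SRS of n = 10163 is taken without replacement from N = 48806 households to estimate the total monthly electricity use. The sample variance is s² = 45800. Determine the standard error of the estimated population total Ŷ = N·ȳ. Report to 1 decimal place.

Var(Ŷ) = N²·Var(ȳ) = N²·(1 − n/N)·s²/n.
f = 10163/48806 = 0.20823259; Var(ȳ) = 0.79176741·45800/10163 = 3.5681341.
Var(Ŷ) = 48806² · 3.5681341 = 8.4993869 × 10^9.
SE(Ŷ) = √(8.4993869 × 10^9) = 92192.1.

92192.1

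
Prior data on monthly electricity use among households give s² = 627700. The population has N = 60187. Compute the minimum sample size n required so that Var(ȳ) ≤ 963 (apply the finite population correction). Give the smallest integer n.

Without fpc, n₀ = s²/D = 627700/963 = 651.8172.
With fpc, (1 − n/N)·s²/n ≤ D requires n ≥ n₀/(1 + n₀/N) = 651.8172/(1 + 651.8172/60187) = 644.8337.
Rounding up, n = 645.

645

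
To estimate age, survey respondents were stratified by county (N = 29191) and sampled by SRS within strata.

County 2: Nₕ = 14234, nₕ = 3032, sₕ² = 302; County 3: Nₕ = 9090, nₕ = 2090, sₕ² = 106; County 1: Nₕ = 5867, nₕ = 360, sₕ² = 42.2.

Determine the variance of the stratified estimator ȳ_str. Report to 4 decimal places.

Var(ȳ_str) = Σₕ Wₕ²(1 − fₕ)sₕ²/nₕ with Wₕ = Nₕ/N, N = 29191.
County 2: Wₕ = 0.48761605; term = 0.48761605²·(1 − 0.21301110)·302/3032 = 0.01863813.
County 3: Wₕ = 0.31139735; term = 0.31139735²·(1 − 0.22992299)·106/2090 = 0.0037872464.
County 1: Wₕ = 0.20098661; term = 0.20098661²·(1 − 0.06136015)·42.2/360 = 0.0044447073.
Sum = 0.026870084.

0.0269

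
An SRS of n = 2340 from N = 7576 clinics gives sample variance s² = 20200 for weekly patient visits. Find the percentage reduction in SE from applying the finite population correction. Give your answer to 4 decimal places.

16.8658

f = n/N = 2340/7576 = 0.30887012.
SE_no-fpc = √(s²/n) = 2.938108; SE_fpc = √((1−f)s²/n) = 2.4425732.
Ratio = √(1−f) = 0.83134222. Reduction = 100·(1 − 0.83134222) = 16.8658%.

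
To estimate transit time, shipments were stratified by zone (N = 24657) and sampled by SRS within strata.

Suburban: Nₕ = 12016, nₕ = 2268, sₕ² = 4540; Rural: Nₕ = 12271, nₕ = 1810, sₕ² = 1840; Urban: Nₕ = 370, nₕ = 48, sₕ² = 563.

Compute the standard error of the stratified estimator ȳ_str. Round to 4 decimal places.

Var(ȳ_str) = Σₕ Wₕ²(1 − fₕ)sₕ²/nₕ with Wₕ = Nₕ/N, N = 24657.
Suburban: Wₕ = 0.48732611; term = 0.48732611²·(1 − 0.18874834)·4540/2268 = 0.38566282.
Rural: Wₕ = 0.49766801; term = 0.49766801²·(1 − 0.14750224)·1840/1810 = 0.21464063.
Urban: Wₕ = 0.01500588; term = 0.01500588²·(1 − 0.12972973)·563/48 = 0.0022984988.
Sum = 0.60260195.
SE = √(0.60260195) = 0.7763.

0.7763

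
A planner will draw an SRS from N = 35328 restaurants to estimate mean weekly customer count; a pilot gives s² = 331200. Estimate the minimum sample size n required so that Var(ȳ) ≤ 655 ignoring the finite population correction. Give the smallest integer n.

506

Without fpc, n₀ = s²/D = 331200/655 = 505.6489.
Rounding up, n = 506.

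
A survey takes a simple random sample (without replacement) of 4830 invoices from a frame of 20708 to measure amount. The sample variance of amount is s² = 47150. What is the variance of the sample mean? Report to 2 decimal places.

Under SRS without replacement, Var(ȳ) = (1 − f)·s²/n with f = n/N = 4830/20708 = 0.23324319.
Var(ȳ) = (1 − 0.23324319)·47150/4830 = 0.76675681·9.7619048 = 7.4850069.

7.49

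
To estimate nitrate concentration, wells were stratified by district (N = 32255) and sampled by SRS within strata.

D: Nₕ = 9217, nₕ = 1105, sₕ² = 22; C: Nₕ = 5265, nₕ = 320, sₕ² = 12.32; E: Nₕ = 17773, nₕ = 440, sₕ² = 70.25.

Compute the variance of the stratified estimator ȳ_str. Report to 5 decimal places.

0.04967

Var(ȳ_str) = Σₕ Wₕ²(1 − fₕ)sₕ²/nₕ with Wₕ = Nₕ/N, N = 32255.
D: Wₕ = 0.28575415; term = 0.28575415²·(1 − 0.11988717)·22/1105 = 0.0014308162.
C: Wₕ = 0.16323051; term = 0.16323051²·(1 − 0.06077873)·12.32/320 = 9.6345472 × 10^-4.
E: Wₕ = 0.55101535; term = 0.55101535²·(1 − 0.02475665)·70.25/440 = 0.047275272.
Sum = 0.049669543.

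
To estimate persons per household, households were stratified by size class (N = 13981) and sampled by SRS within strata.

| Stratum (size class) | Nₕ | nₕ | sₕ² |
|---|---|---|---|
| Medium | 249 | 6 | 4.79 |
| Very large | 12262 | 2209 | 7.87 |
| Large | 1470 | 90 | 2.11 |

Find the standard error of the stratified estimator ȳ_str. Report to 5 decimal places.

0.05232

Var(ȳ_str) = Σₕ Wₕ²(1 − fₕ)sₕ²/nₕ with Wₕ = Nₕ/N, N = 13981.
Medium: Wₕ = 0.01780988; term = 0.01780988²·(1 − 0.02409639)·4.79/6 = 2.4712314 × 10^-4.
Very large: Wₕ = 0.87704742; term = 0.87704742²·(1 − 0.18015006)·7.87/2209 = 0.0022467748.
Large: Wₕ = 0.10514269; term = 0.10514269²·(1 − 0.06122449)·2.11/90 = 2.4330996 × 10^-4.
Sum = 0.0027372079.
SE = √(0.0027372079) = 0.05232.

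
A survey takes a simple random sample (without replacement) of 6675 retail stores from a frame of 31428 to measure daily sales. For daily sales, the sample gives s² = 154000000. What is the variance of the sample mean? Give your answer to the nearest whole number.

18171

Under SRS without replacement, Var(ȳ) = (1 − f)·s²/n with f = n/N = 6675/31428 = 0.21239023.
Var(ȳ) = (1 − 0.21239023)·154000000/6675 = 0.78760977·23071.161 = 18171.072.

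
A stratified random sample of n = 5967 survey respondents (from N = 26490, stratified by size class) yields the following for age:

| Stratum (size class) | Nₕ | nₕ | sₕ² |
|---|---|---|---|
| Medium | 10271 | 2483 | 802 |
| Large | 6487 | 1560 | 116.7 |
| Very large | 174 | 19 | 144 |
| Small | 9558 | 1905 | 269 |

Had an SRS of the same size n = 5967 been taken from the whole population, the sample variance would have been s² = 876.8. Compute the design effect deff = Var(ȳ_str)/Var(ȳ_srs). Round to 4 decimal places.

Var(ȳ_str) = Σ Wₕ²(1−fₕ)sₕ²/nₕ with Wₕ = Nₕ/26490:
  Medium: (10271/26490)²·(1−2483/10271)·802/2483 = 0.036819035
  Large: (6487/26490)²·(1−1560/6487)·116.7/1560 = 0.0034072877
  Very large: (174/26490)²·(1−19/174)·144/19 = 2.9129023 × 10^-4
  Small: (9558/26490)²·(1−1905/9558)·269/1905 = 0.014719468
  → Var(ȳ_str) = 0.055237081.
Var(ȳ_srs) = (1 − 5967/26490)·876.8/5967 = 0.11384223.
deff = 0.055237081 / 0.11384223 = 0.4852.

0.4852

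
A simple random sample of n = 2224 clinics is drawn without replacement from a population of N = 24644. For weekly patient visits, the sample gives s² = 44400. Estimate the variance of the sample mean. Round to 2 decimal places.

18.16

Under SRS without replacement, Var(ȳ) = (1 − f)·s²/n with f = n/N = 2224/24644 = 0.09024509.
Var(ȳ) = (1 − 0.09024509)·44400/2224 = 0.90975491·19.964029 = 18.162373.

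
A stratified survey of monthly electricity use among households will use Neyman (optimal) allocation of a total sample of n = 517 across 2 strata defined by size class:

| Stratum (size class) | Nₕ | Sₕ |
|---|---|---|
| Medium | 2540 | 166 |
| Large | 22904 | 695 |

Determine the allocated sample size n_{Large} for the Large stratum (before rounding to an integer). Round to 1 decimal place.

Neyman allocation: nₕ = n·NₕSₕ / Σⱼ NⱼSⱼ.
Σ NⱼSⱼ = 2540·166 + 22904·695 = 1.633992 × 10^7.
n_{Large} = 517·22904·695 / (1.633992 × 10^7) = 503.7.

503.7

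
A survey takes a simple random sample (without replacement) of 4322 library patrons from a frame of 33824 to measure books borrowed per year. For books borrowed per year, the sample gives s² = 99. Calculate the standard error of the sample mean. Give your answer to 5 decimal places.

Under SRS without replacement, Var(ȳ) = (1 − f)·s²/n with f = n/N = 4322/33824 = 0.12777909.
Var(ȳ) = (1 − 0.12777909)·99/4322 = 0.87222091·0.022906062 = 0.019979146.
SE(ȳ) = √(0.019979146) = 0.14135.

0.14135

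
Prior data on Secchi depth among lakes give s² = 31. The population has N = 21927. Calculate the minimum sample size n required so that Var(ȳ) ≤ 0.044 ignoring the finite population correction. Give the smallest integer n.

Without fpc, n₀ = s²/D = 31/0.044 = 704.5455.
Rounding up, n = 705.

705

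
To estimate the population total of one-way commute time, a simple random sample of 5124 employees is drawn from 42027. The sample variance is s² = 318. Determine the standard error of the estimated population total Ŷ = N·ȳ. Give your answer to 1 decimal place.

9810.8

Var(Ŷ) = N²·Var(ȳ) = N²·(1 − n/N)·s²/n.
f = 5124/42027 = 0.12192162; Var(ȳ) = 0.87807838·318/5124 = 0.054494326.
Var(Ŷ) = 42027² · 0.054494326 = 9.6251624 × 10^7.
SE(Ŷ) = √(9.6251624 × 10^7) = 9810.8.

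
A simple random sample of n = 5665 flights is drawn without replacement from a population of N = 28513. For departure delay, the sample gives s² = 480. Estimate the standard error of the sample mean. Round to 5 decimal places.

0.26057

Under SRS without replacement, Var(ȳ) = (1 − f)·s²/n with f = n/N = 5665/28513 = 0.19868130.
Var(ȳ) = (1 − 0.19868130)·480/5665 = 0.80131870·0.084730803 = 0.067896377.
SE(ȳ) = √(0.067896377) = 0.26057.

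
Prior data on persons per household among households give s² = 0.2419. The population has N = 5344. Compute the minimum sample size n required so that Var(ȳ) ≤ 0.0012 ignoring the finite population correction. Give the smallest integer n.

Without fpc, n₀ = s²/D = 0.2419/0.0012 = 201.5833.
Rounding up, n = 202.

202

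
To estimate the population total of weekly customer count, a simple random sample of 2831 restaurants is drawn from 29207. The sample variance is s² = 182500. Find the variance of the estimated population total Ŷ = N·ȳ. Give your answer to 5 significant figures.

4.9661 × 10^10

Var(Ŷ) = N²·Var(ȳ) = N²·(1 − n/N)·s²/n.
f = 2831/29207 = 0.09692882; Var(ȳ) = 0.90307118·182500/2831 = 58.216351.
Var(Ŷ) = 29207² · 58.216351 = 4.9661391 × 10^10.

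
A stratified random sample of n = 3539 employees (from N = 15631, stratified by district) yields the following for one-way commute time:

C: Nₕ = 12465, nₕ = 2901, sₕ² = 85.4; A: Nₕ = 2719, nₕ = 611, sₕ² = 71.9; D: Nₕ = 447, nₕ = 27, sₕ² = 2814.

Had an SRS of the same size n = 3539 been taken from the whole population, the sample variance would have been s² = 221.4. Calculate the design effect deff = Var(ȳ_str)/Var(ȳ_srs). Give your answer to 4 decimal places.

2.0086

Var(ȳ_str) = Σ Wₕ²(1−fₕ)sₕ²/nₕ with Wₕ = Nₕ/15631:
  C: (12465/15631)²·(1−2901/12465)·85.4/2901 = 0.014363771
  A: (2719/15631)²·(1−611/2719)·71.9/611 = 0.0027605395
  D: (447/15631)²·(1−27/447)·2814/27 = 0.080083605
  → Var(ȳ_str) = 0.097207916.
Var(ȳ_srs) = (1 − 3539/15631)·221.4/3539 = 0.048395884.
deff = 0.097207916 / 0.048395884 = 2.0086.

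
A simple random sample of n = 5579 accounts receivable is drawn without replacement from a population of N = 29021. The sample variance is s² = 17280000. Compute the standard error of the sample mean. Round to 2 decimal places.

50.02

Under SRS without replacement, Var(ȳ) = (1 − f)·s²/n with f = n/N = 5579/29021 = 0.19224010.
Var(ȳ) = (1 − 0.19224010)·17280000/5579 = 0.80775990·3097.3293 = 2501.8984.
SE(ȳ) = √(2501.8984) = 50.02.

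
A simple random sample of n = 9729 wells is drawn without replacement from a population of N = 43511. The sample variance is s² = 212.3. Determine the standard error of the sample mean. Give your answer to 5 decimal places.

0.13016

Under SRS without replacement, Var(ȳ) = (1 − f)·s²/n with f = n/N = 9729/43511 = 0.22359863.
Var(ȳ) = (1 − 0.22359863)·212.3/9729 = 0.77640137·0.021821359 = 0.016942133.
SE(ȳ) = √(0.016942133) = 0.13016.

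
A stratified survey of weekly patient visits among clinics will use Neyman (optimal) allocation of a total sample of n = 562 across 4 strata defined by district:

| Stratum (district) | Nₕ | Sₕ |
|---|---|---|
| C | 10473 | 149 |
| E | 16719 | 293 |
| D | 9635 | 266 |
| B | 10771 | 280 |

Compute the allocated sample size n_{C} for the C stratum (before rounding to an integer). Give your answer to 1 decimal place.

72.9

Neyman allocation: nₕ = n·NₕSₕ / Σⱼ NⱼSⱼ.
Σ NⱼSⱼ = 10473·149 + 16719·293 + 9635·266 + 10771·280 = 1.2037934 × 10^7.
n_{C} = 562·10473·149 / (1.2037934 × 10^7) = 72.9.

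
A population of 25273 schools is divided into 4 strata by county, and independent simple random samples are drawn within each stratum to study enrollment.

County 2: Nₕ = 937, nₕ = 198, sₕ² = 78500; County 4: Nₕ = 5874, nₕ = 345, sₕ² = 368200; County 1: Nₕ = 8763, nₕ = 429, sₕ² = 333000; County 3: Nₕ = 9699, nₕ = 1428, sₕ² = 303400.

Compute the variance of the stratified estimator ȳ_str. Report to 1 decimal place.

170.1

Var(ȳ_str) = Σₕ Wₕ²(1 − fₕ)sₕ²/nₕ with Wₕ = Nₕ/N, N = 25273.
County 2: Wₕ = 0.03707514; term = 0.03707514²·(1 − 0.21131270)·78500/198 = 0.4298084.
County 4: Wₕ = 0.23242195; term = 0.23242195²·(1 − 0.05873340)·368200/345 = 54.266477.
County 1: Wₕ = 0.34673367; term = 0.34673367²·(1 − 0.04895584)·333000/429 = 88.752308.
County 3: Wₕ = 0.38376924; term = 0.38376924²·(1 − 0.14723167)·303400/1428 = 26.684481.
Sum = 170.13307.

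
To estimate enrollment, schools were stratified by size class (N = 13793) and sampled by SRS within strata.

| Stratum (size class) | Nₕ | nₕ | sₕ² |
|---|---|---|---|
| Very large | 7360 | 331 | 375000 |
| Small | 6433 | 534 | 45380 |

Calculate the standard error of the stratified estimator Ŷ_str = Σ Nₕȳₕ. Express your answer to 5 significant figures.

248670

Var(Ŷ_str) = Σₕ Nₕ²(1 − fₕ)sₕ²/nₕ.
Very large: 7360²·(1 − 331/7360)·375000/331 = 5.8610393 × 10^10.
Small: 6433²·(1 − 534/6433)·45380/534 = 3.2248921 × 10^9.
Sum = 6.1835285 × 10^10.
SE = √(6.1835285 × 10^10) = 248670.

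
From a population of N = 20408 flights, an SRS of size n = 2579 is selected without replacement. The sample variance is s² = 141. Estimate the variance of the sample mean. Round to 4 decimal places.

0.0478

Under SRS without replacement, Var(ȳ) = (1 − f)·s²/n with f = n/N = 2579/20408 = 0.12637201.
Var(ȳ) = (1 − 0.12637201)·141/2579 = 0.87362799·0.054672354 = 0.047763298.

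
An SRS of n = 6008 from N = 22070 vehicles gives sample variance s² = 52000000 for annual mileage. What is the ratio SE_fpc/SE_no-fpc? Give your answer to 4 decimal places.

0.8531

f = n/N = 6008/22070 = 0.27222474.
SE_no-fpc = √(s²/n) = 93.032932; SE_fpc = √((1−f)s²/n) = 79.366157.
Ratio = √(1−f) = 0.85309745.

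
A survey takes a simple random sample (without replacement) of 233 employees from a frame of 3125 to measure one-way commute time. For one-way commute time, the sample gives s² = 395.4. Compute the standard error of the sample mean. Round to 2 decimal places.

Under SRS without replacement, Var(ȳ) = (1 − f)·s²/n with f = n/N = 233/3125 = 0.07456000.
Var(ȳ) = (1 − 0.07456000)·395.4/233 = 0.92544000·1.6969957 = 1.5704677.
SE(ȳ) = √(1.5704677) = 1.25.

1.25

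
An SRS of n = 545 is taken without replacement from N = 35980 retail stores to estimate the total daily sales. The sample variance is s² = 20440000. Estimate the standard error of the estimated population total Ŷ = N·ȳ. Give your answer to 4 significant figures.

Var(Ŷ) = N²·Var(ȳ) = N²·(1 − n/N)·s²/n.
f = 545/35980 = 0.01514730; Var(ȳ) = 0.98485270·20440000/545 = 36936.494.
Var(Ŷ) = 35980² · 36936.494 = 4.7816522 × 10^13.
SE(Ŷ) = √(4.7816522 × 10^13) = 6.915 × 10^6.

6.915 × 10^6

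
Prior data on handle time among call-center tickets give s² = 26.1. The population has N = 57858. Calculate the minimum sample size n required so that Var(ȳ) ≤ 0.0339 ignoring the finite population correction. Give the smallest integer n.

770

Without fpc, n₀ = s²/D = 26.1/0.0339 = 769.9115.
Rounding up, n = 770.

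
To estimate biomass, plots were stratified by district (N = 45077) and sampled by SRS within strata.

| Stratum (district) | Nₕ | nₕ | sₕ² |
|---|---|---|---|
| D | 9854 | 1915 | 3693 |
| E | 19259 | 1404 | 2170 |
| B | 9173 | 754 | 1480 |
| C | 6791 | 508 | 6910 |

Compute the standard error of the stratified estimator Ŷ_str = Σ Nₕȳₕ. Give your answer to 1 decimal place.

37607.4

Var(Ŷ_str) = Σₕ Nₕ²(1 − fₕ)sₕ²/nₕ.
D: 9854²·(1 − 1915/9854)·3693/1915 = 1.5086514 × 10^8.
E: 19259²·(1 − 1404/19259)·2170/1404 = 5.3147913 × 10^8.
B: 9173²·(1 − 754/9173)·1480/754 = 1.5158711 × 10^8.
C: 6791²·(1 − 508/6791)·6910/508 = 5.8038359 × 10^8.
Sum = 1.414315 × 10^9.
SE = √(1.414315 × 10^9) = 37607.4.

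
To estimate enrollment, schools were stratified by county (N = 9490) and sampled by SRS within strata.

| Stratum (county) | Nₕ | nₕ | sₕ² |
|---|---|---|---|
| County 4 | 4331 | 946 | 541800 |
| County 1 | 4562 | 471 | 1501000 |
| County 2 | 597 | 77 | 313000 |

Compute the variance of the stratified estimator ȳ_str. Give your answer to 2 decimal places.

767.65

Var(ȳ_str) = Σₕ Wₕ²(1 − fₕ)sₕ²/nₕ with Wₕ = Nₕ/N, N = 9490.
County 4: Wₕ = 0.45637513; term = 0.45637513²·(1 − 0.21842531)·541800/946 = 93.231419.
County 1: Wₕ = 0.48071654; term = 0.48071654²·(1 − 0.10324419)·1501000/471 = 660.40769.
County 2: Wₕ = 0.06290832; term = 0.06290832²·(1 − 0.12897822)·313000/77 = 14.011959.
Sum = 767.65107.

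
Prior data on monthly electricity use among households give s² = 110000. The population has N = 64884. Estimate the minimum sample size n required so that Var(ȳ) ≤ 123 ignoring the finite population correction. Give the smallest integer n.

Without fpc, n₀ = s²/D = 110000/123 = 894.3089.
Rounding up, n = 895.

895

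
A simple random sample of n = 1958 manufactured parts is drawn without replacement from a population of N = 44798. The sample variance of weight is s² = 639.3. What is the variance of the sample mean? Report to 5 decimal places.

Under SRS without replacement, Var(ȳ) = (1 − f)·s²/n with f = n/N = 1958/44798 = 0.04370731.
Var(ȳ) = (1 − 0.04370731)·639.3/1958 = 0.95629269·0.32650664 = 0.31223591.

0.31224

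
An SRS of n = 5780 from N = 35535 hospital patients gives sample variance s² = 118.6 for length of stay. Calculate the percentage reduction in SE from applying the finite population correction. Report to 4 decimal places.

8.4935

f = n/N = 5780/35535 = 0.16265654.
SE_no-fpc = √(s²/n) = 0.14324465; SE_fpc = √((1−f)s²/n) = 0.13107813.
Ratio = √(1−f) = 0.91506473. Reduction = 100·(1 − 0.91506473) = 8.4935%.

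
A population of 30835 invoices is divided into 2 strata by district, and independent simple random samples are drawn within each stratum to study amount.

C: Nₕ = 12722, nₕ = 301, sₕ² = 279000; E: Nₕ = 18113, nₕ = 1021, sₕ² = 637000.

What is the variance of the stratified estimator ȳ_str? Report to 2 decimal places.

357.20

Var(ȳ_str) = Σₕ Wₕ²(1 − fₕ)sₕ²/nₕ with Wₕ = Nₕ/N, N = 30835.
C: Wₕ = 0.41258310; term = 0.41258310²·(1 − 0.02365980)·279000/301 = 154.05002.
E: Wₕ = 0.58741690; term = 0.58741690²·(1 − 0.05636835)·637000/1021 = 203.14637.
Sum = 357.19639.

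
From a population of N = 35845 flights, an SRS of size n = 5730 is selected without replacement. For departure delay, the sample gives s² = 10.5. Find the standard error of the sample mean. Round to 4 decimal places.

0.0392

Under SRS without replacement, Var(ȳ) = (1 − f)·s²/n with f = n/N = 5730/35845 = 0.15985493.
Var(ȳ) = (1 − 0.15985493)·10.5/5730 = 0.84014507·0.0018324607 = 0.0015395328.
SE(ȳ) = √(0.0015395328) = 0.0392.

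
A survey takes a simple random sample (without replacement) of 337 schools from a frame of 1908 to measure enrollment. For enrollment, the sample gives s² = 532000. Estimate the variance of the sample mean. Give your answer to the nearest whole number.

Under SRS without replacement, Var(ȳ) = (1 − f)·s²/n with f = n/N = 337/1908 = 0.17662474.
Var(ȳ) = (1 − 0.17662474)·532000/337 = 0.82337526·1578.635 = 1299.809.

1300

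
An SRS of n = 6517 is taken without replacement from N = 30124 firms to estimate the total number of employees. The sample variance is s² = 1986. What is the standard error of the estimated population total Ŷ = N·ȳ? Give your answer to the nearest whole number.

Var(Ŷ) = N²·Var(ȳ) = N²·(1 − n/N)·s²/n.
f = 6517/30124 = 0.21633913; Var(ȳ) = 0.78366087·1986/6517 = 0.23881395.
Var(Ŷ) = 30124² · 0.23881395 = 2.16713 × 10^8.
SE(Ŷ) = √(2.16713 × 10^8) = 14721.

14721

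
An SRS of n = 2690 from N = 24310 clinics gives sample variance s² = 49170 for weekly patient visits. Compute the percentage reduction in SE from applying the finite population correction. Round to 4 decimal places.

f = n/N = 2690/24310 = 0.11065405.
SE_no-fpc = √(s²/n) = 4.2753725; SE_fpc = √((1−f)s²/n) = 4.0318961.
Ratio = √(1−f) = 0.94305140. Reduction = 100·(1 − 0.94305140) = 5.6949%.

5.6949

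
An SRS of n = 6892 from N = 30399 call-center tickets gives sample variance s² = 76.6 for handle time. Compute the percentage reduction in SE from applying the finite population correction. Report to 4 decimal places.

12.0635

f = n/N = 6892/30399 = 0.22671798.
SE_no-fpc = √(s²/n) = 0.10542455; SE_fpc = √((1−f)s²/n) = 0.092706611.
Ratio = √(1−f) = 0.87936455. Reduction = 100·(1 − 0.87936455) = 12.0635%.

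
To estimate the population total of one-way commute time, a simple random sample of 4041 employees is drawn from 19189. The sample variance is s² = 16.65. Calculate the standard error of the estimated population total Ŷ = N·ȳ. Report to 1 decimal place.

Var(Ŷ) = N²·Var(ȳ) = N²·(1 − n/N)·s²/n.
f = 4041/19189 = 0.21058940; Var(ȳ) = 0.78941060·16.65/4041 = 0.0032525826.
Var(Ŷ) = 19189² · 0.0032525826 = 1.1976586 × 10^6.
SE(Ŷ) = √(1.1976586 × 10^6) = 1094.4.

1094.4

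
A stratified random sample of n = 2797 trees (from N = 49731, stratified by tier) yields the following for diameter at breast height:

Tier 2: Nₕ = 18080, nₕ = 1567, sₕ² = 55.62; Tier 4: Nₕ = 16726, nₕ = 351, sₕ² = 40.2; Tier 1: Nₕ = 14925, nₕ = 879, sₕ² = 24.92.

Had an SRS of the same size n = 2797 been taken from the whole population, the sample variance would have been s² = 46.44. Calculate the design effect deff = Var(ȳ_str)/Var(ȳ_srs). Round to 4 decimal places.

1.2362

Var(ȳ_str) = Σ Wₕ²(1−fₕ)sₕ²/nₕ with Wₕ = Nₕ/49731:
  Tier 2: (18080/49731)²·(1−1567/18080)·55.62/1567 = 0.0042848144
  Tier 4: (16726/49731)²·(1−351/16726)·40.2/351 = 0.012683466
  Tier 1: (14925/49731)²·(1−879/14925)·24.92/879 = 0.0024030997
  → Var(ȳ_str) = 0.01937138.
Var(ȳ_srs) = (1 − 2797/49731)·46.44/2797 = 0.01566968.
deff = 0.01937138 / 0.01566968 = 1.2362.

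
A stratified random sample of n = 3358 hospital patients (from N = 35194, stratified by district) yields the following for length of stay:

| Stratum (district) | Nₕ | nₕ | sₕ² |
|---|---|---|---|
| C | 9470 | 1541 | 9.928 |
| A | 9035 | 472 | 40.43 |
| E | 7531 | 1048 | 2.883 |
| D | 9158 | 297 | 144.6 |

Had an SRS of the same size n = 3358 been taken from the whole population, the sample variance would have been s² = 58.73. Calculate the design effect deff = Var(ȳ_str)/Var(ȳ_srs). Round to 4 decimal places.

2.3859

Var(ȳ_str) = Σ Wₕ²(1−fₕ)sₕ²/nₕ with Wₕ = Nₕ/35194:
  C: (9470/35194)²·(1−1541/9470)·9.928/1541 = 3.9056225 × 10^-4
  A: (9035/35194)²·(1−472/9035)·40.43/472 = 0.0053503055
  E: (7531/35194)²·(1−1048/7531)·2.883/1048 = 1.0843632 × 10^-4
  D: (9158/35194)²·(1−297/9158)·144.6/297 = 0.031897597
  → Var(ȳ_str) = 0.037746901.
Var(ȳ_srs) = (1 − 3358/35194)·58.73/3358 = 0.015820827.
deff = 0.037746901 / 0.015820827 = 2.3859.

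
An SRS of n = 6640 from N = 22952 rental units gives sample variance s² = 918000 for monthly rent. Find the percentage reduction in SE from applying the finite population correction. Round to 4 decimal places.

15.6969

f = n/N = 6640/22952 = 0.28929941.
SE_no-fpc = √(s²/n) = 11.758104; SE_fpc = √((1−f)s²/n) = 9.9124416.
Ratio = √(1−f) = 0.84303060. Reduction = 100·(1 − 0.84303060) = 15.6969%.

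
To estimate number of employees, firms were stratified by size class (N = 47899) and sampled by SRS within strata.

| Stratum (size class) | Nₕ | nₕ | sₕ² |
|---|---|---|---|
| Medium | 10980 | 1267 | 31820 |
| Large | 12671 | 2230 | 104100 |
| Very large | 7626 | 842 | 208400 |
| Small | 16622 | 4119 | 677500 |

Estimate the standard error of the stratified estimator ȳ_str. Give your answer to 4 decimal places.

4.9335

Var(ȳ_str) = Σₕ Wₕ²(1 − fₕ)sₕ²/nₕ with Wₕ = Nₕ/N, N = 47899.
Medium: Wₕ = 0.22923234; term = 0.22923234²·(1 − 0.11539162)·31820/1267 = 1.167418.
Large: Wₕ = 0.26453579; term = 0.26453579²·(1 − 0.17599242)·104100/2230 = 2.6918197.
Very large: Wₕ = 0.15921000; term = 0.15921000²·(1 − 0.11041175)·208400/842 = 5.581043.
Small: Wₕ = 0.34702186; term = 0.34702186²·(1 − 0.24780412)·677500/4119 = 14.899172.
Sum = 24.339453.
SE = √(24.339453) = 4.9335.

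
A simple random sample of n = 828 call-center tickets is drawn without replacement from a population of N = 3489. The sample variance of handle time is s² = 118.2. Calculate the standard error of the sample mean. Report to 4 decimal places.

0.3300

Under SRS without replacement, Var(ȳ) = (1 − f)·s²/n with f = n/N = 828/3489 = 0.23731728.
Var(ȳ) = (1 − 0.23731728)·118.2/828 = 0.76268272·0.14275362 = 0.10887572.
SE(ȳ) = √(0.10887572) = 0.3300.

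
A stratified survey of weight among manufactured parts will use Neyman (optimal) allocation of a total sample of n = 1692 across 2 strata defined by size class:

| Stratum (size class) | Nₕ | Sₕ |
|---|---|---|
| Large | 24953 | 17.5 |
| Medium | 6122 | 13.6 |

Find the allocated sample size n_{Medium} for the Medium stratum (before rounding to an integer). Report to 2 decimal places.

Neyman allocation: nₕ = n·NₕSₕ / Σⱼ NⱼSⱼ.
Σ NⱼSⱼ = 24953·17.5 + 6122·13.6 = 519936.7.
n_{Medium} = 1692·6122·13.6 / 519936.7 = 270.95.

270.95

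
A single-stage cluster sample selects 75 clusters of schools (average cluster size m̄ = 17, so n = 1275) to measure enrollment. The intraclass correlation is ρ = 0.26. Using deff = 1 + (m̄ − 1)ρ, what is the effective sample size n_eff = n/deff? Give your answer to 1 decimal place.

247.1

deff = 1 + (17 − 1)·0.26 = 1 + 4.16 = 5.16.
n_eff = 1275 / 5.16 = 247.1.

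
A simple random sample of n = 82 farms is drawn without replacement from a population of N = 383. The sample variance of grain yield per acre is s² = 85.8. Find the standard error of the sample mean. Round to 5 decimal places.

0.90682

Under SRS without replacement, Var(ȳ) = (1 − f)·s²/n with f = n/N = 82/383 = 0.21409922.
Var(ȳ) = (1 − 0.21409922)·85.8/82 = 0.78590078·1.0463415 = 0.82232058.
SE(ȳ) = √(0.82232058) = 0.90682.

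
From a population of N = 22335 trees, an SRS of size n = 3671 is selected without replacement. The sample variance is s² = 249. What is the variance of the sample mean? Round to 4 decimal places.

0.0567

Under SRS without replacement, Var(ȳ) = (1 − f)·s²/n with f = n/N = 3671/22335 = 0.16436087.
Var(ȳ) = (1 − 0.16436087)·249/3671 = 0.83563913·0.067828929 = 0.056680508.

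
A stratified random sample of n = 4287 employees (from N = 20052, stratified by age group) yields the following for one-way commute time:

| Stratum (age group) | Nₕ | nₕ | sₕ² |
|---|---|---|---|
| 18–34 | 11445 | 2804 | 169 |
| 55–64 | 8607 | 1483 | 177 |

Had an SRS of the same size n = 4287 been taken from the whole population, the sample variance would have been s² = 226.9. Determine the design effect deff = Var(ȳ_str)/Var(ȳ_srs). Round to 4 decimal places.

Var(ȳ_str) = Σ Wₕ²(1−fₕ)sₕ²/nₕ with Wₕ = Nₕ/20052:
  18–34: (11445/20052)²·(1−2804/11445)·169/2804 = 0.014824263
  55–64: (8607/20052)²·(1−1483/8607)·177/1483 = 0.018200882
  → Var(ȳ_str) = 0.033025145.
Var(ȳ_srs) = (1 − 4287/20052)·226.9/4287 = 0.041611876.
deff = 0.033025145 / 0.041611876 = 0.7936.

0.7936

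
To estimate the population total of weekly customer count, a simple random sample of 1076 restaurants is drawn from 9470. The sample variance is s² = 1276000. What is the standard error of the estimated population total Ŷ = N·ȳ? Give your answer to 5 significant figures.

307030

Var(Ŷ) = N²·Var(ȳ) = N²·(1 − n/N)·s²/n.
f = 1076/9470 = 0.11362196; Var(ȳ) = 0.88637804·1276000/1076 = 1051.1323.
Var(Ŷ) = 9470² · 1051.1323 = 9.4266491 × 10^10.
SE(Ŷ) = √(9.4266491 × 10^10) = 307030.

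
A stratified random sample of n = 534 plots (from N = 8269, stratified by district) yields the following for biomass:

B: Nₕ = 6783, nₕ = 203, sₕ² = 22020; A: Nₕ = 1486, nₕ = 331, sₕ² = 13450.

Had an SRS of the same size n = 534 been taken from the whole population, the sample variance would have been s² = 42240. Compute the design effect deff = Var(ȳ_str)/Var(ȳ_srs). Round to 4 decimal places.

Var(ȳ_str) = Σ Wₕ²(1−fₕ)sₕ²/nₕ with Wₕ = Nₕ/8269:
  B: (6783/8269)²·(1−203/6783)·22020/203 = 70.804849
  A: (1486/8269)²·(1−331/1486)·13450/331 = 1.019974
  → Var(ȳ_str) = 71.824823.
Var(ȳ_srs) = (1 − 534/8269)·42240/534 = 73.992888.
deff = 71.824823 / 73.992888 = 0.9707.

0.9707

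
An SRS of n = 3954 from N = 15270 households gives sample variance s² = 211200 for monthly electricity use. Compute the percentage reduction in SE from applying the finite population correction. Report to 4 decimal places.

f = n/N = 3954/15270 = 0.25893910.
SE_no-fpc = √(s²/n) = 7.3085063; SE_fpc = √((1−f)s²/n) = 6.2915199.
Ratio = √(1−f) = 0.86084894. Reduction = 100·(1 − 0.86084894) = 13.9151%.

13.9151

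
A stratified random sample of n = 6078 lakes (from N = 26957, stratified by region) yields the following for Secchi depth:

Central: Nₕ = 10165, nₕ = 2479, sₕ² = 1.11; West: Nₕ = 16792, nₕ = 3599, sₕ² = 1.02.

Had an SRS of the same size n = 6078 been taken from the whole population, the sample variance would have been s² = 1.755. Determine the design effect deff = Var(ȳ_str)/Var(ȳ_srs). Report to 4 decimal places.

0.6016

Var(ȳ_str) = Σ Wₕ²(1−fₕ)sₕ²/nₕ with Wₕ = Nₕ/26957:
  Central: (10165/26957)²·(1−2479/10165)·1.11/2479 = 4.8140556 × 10^-5
  West: (16792/26957)²·(1−3599/16792)·1.02/3599 = 8.6401483 × 10^-5
  → Var(ȳ_str) = 1.3454204 × 10^-4.
Var(ȳ_srs) = (1 − 6078/26957)·1.755/6078 = 2.2364261 × 10^-4.
deff = (1.3454204 × 10^-4) / (2.2364261 × 10^-4) = 0.6016.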